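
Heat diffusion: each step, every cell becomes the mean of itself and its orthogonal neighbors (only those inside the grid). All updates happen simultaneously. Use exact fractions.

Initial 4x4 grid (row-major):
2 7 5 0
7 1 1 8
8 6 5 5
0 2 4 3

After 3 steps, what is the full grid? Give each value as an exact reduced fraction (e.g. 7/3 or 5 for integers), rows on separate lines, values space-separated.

After step 1:
  16/3 15/4 13/4 13/3
  9/2 22/5 4 7/2
  21/4 22/5 21/5 21/4
  10/3 3 7/2 4
After step 2:
  163/36 251/60 23/6 133/36
  1169/240 421/100 387/100 205/48
  1049/240 17/4 427/100 339/80
  139/36 427/120 147/40 17/4
After step 3:
  9779/2160 15079/3600 14023/3600 1699/432
  32363/7200 25661/6000 4909/1200 28931/7200
  6247/1440 24791/6000 8121/2000 10217/2400
  8489/2160 1381/360 2363/600 973/240

Answer: 9779/2160 15079/3600 14023/3600 1699/432
32363/7200 25661/6000 4909/1200 28931/7200
6247/1440 24791/6000 8121/2000 10217/2400
8489/2160 1381/360 2363/600 973/240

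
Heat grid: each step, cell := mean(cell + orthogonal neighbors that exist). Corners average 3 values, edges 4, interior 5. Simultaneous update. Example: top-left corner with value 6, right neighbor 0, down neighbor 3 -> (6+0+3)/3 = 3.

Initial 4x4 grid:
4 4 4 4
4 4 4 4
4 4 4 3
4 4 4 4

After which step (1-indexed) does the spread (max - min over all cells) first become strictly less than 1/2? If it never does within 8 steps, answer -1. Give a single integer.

Step 1: max=4, min=11/3, spread=1/3
  -> spread < 1/2 first at step 1
Step 2: max=4, min=449/120, spread=31/120
Step 3: max=4, min=4109/1080, spread=211/1080
Step 4: max=4, min=415157/108000, spread=16843/108000
Step 5: max=35921/9000, min=3749357/972000, spread=130111/972000
Step 6: max=2152841/540000, min=112997633/29160000, spread=3255781/29160000
Step 7: max=2148893/540000, min=3398846309/874800000, spread=82360351/874800000
Step 8: max=386293559/97200000, min=102224683109/26244000000, spread=2074577821/26244000000

Answer: 1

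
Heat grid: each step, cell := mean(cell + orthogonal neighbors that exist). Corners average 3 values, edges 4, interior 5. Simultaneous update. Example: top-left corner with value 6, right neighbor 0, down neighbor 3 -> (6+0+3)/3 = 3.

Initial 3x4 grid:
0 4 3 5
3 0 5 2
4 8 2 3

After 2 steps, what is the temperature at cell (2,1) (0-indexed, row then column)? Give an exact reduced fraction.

Answer: 17/4

Derivation:
Step 1: cell (2,1) = 7/2
Step 2: cell (2,1) = 17/4
Full grid after step 2:
  35/18 37/12 44/15 34/9
  157/48 67/25 189/50 709/240
  41/12 17/4 191/60 127/36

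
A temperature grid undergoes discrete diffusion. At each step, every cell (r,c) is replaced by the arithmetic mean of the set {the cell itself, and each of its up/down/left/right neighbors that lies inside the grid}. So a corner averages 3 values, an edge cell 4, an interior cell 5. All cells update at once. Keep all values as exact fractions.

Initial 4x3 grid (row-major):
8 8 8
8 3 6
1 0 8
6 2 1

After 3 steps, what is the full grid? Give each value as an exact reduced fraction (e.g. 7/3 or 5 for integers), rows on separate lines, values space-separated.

Answer: 451/72 91051/14400 2755/432
12491/2400 15877/3000 9737/1800
3117/800 2903/750 14789/3600
287/90 45581/14400 7393/2160

Derivation:
After step 1:
  8 27/4 22/3
  5 5 25/4
  15/4 14/5 15/4
  3 9/4 11/3
After step 2:
  79/12 325/48 61/9
  87/16 129/25 67/12
  291/80 351/100 247/60
  3 703/240 29/9
After step 3:
  451/72 91051/14400 2755/432
  12491/2400 15877/3000 9737/1800
  3117/800 2903/750 14789/3600
  287/90 45581/14400 7393/2160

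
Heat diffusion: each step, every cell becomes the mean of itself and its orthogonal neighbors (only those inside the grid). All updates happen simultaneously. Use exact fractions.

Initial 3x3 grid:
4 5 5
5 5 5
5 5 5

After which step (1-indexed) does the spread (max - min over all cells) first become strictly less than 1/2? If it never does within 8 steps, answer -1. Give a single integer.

Answer: 1

Derivation:
Step 1: max=5, min=14/3, spread=1/3
  -> spread < 1/2 first at step 1
Step 2: max=5, min=85/18, spread=5/18
Step 3: max=5, min=1039/216, spread=41/216
Step 4: max=1789/360, min=62669/12960, spread=347/2592
Step 5: max=17843/3600, min=3781063/777600, spread=2921/31104
Step 6: max=2134517/432000, min=227451461/46656000, spread=24611/373248
Step 7: max=47943259/9720000, min=13678077967/2799360000, spread=207329/4478976
Step 8: max=2553198401/518400000, min=821778047549/167961600000, spread=1746635/53747712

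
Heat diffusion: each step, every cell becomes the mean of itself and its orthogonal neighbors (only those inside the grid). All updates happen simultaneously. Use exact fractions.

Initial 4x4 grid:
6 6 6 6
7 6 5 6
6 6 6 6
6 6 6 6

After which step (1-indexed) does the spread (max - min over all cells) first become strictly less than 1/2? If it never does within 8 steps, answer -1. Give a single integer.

Answer: 2

Derivation:
Step 1: max=19/3, min=23/4, spread=7/12
Step 2: max=149/24, min=291/50, spread=233/600
  -> spread < 1/2 first at step 2
Step 3: max=2653/432, min=14057/2400, spread=6137/21600
Step 4: max=395363/64800, min=63421/10800, spread=14837/64800
Step 5: max=9841541/1620000, min=381983/64800, spread=48661/270000
Step 6: max=117731957/19440000, min=57428107/9720000, spread=35503/240000
Step 7: max=8811236657/1458000000, min=1726950373/291600000, spread=7353533/60750000
Step 8: max=527722820731/87480000000, min=51899293771/8748000000, spread=2909961007/29160000000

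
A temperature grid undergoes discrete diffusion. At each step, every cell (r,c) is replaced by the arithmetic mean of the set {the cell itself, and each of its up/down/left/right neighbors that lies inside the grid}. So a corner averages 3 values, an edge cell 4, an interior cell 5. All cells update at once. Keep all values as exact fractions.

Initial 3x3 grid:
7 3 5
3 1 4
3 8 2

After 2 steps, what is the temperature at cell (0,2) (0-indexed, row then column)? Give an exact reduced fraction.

Step 1: cell (0,2) = 4
Step 2: cell (0,2) = 11/3
Full grid after step 2:
  71/18 121/30 11/3
  163/40 89/25 58/15
  35/9 499/120 67/18

Answer: 11/3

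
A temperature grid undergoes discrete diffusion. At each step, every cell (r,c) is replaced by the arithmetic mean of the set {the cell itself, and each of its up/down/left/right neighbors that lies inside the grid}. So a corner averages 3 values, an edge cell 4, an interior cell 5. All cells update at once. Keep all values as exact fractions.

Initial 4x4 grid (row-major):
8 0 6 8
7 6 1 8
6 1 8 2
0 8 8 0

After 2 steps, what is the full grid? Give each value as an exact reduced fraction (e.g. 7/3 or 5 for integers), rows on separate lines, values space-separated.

After step 1:
  5 5 15/4 22/3
  27/4 3 29/5 19/4
  7/2 29/5 4 9/2
  14/3 17/4 6 10/3
After step 2:
  67/12 67/16 1313/240 95/18
  73/16 527/100 213/50 1343/240
  1243/240 411/100 261/50 199/48
  149/36 1243/240 211/48 83/18

Answer: 67/12 67/16 1313/240 95/18
73/16 527/100 213/50 1343/240
1243/240 411/100 261/50 199/48
149/36 1243/240 211/48 83/18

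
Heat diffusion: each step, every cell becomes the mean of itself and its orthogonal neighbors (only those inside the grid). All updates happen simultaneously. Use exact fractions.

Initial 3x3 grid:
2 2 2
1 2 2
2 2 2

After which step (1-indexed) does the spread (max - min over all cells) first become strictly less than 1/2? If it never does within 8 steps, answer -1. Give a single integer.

Answer: 1

Derivation:
Step 1: max=2, min=5/3, spread=1/3
  -> spread < 1/2 first at step 1
Step 2: max=2, min=413/240, spread=67/240
Step 3: max=393/200, min=3883/2160, spread=1807/10800
Step 4: max=10439/5400, min=1570037/864000, spread=33401/288000
Step 5: max=1036609/540000, min=14322067/7776000, spread=3025513/38880000
Step 6: max=54844051/28800000, min=5755873133/3110400000, spread=53531/995328
Step 7: max=14760883949/7776000000, min=347215074151/186624000000, spread=450953/11943936
Step 8: max=1765231389481/933120000000, min=20885976439397/11197440000000, spread=3799043/143327232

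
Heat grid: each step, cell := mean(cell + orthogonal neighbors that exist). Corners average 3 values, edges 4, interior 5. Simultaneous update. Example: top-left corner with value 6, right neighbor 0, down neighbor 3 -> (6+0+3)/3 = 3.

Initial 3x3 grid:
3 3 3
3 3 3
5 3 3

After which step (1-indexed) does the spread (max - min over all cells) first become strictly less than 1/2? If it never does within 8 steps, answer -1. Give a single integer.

Step 1: max=11/3, min=3, spread=2/3
Step 2: max=32/9, min=3, spread=5/9
Step 3: max=365/108, min=3, spread=41/108
  -> spread < 1/2 first at step 3
Step 4: max=21571/6480, min=551/180, spread=347/1296
Step 5: max=1273337/388800, min=5557/1800, spread=2921/15552
Step 6: max=75812539/23328000, min=673483/216000, spread=24611/186624
Step 7: max=4517762033/1399680000, min=15236741/4860000, spread=207329/2239488
Step 8: max=269972352451/83980800000, min=816401599/259200000, spread=1746635/26873856

Answer: 3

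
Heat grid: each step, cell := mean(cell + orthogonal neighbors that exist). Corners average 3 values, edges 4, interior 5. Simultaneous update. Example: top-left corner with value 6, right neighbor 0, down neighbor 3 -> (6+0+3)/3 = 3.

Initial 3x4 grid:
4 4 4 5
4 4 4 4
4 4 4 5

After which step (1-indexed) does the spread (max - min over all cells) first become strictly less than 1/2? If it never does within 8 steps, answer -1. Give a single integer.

Answer: 2

Derivation:
Step 1: max=9/2, min=4, spread=1/2
Step 2: max=157/36, min=4, spread=13/36
  -> spread < 1/2 first at step 2
Step 3: max=6197/1440, min=4, spread=437/1440
Step 4: max=13783/3240, min=1159/288, spread=2977/12960
Step 5: max=21951821/5184000, min=9079/2250, spread=206761/1036800
Step 6: max=1309968679/311040000, min=2918147/720000, spread=1973167/12441600
Step 7: max=78368008661/18662400000, min=131658761/32400000, spread=101302493/746496000
Step 8: max=4687773595999/1119744000000, min=31689341171/7776000000, spread=996067739/8957952000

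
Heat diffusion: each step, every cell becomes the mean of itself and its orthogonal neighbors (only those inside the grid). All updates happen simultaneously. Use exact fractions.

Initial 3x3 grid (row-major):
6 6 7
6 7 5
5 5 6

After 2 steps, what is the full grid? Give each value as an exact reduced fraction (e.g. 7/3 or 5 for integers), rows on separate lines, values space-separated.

Answer: 37/6 243/40 25/4
347/60 303/50 1403/240
205/36 1333/240 52/9

Derivation:
After step 1:
  6 13/2 6
  6 29/5 25/4
  16/3 23/4 16/3
After step 2:
  37/6 243/40 25/4
  347/60 303/50 1403/240
  205/36 1333/240 52/9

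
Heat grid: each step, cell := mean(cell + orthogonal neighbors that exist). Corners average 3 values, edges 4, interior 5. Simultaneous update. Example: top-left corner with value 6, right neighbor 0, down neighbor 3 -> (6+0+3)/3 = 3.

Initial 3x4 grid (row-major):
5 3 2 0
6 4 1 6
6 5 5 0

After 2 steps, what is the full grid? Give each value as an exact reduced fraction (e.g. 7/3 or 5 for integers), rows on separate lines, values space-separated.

After step 1:
  14/3 7/2 3/2 8/3
  21/4 19/5 18/5 7/4
  17/3 5 11/4 11/3
After step 2:
  161/36 101/30 169/60 71/36
  1163/240 423/100 67/25 701/240
  191/36 1033/240 901/240 49/18

Answer: 161/36 101/30 169/60 71/36
1163/240 423/100 67/25 701/240
191/36 1033/240 901/240 49/18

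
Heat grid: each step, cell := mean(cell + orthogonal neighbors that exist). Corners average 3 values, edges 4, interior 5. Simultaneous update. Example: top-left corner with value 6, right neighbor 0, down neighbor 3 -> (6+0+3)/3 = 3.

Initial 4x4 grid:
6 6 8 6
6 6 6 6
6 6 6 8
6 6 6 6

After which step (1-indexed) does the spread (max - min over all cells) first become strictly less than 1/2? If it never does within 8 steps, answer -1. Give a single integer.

Step 1: max=20/3, min=6, spread=2/3
Step 2: max=59/9, min=6, spread=5/9
Step 3: max=1763/270, min=6, spread=143/270
Step 4: max=52481/8100, min=1358/225, spread=3593/8100
  -> spread < 1/2 first at step 4
Step 5: max=313129/48600, min=81869/13500, spread=92003/243000
Step 6: max=46734857/7290000, min=102817/16875, spread=2317913/7290000
Step 7: max=1396358273/218700000, min=23783/3888, spread=58564523/218700000
Step 8: max=41747526581/6561000000, min=1118638993/182250000, spread=1476522833/6561000000

Answer: 4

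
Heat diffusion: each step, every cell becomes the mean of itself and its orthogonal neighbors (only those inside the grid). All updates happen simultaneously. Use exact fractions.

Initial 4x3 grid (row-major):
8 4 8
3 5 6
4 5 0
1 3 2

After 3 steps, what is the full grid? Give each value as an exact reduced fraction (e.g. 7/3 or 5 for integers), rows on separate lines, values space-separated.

Answer: 1841/360 5123/960 3787/720
2191/480 913/200 1103/240
5177/1440 1063/300 1253/360
409/135 8291/2880 6079/2160

Derivation:
After step 1:
  5 25/4 6
  5 23/5 19/4
  13/4 17/5 13/4
  8/3 11/4 5/3
After step 2:
  65/12 437/80 17/3
  357/80 24/5 93/20
  859/240 69/20 49/15
  26/9 629/240 23/9
After step 3:
  1841/360 5123/960 3787/720
  2191/480 913/200 1103/240
  5177/1440 1063/300 1253/360
  409/135 8291/2880 6079/2160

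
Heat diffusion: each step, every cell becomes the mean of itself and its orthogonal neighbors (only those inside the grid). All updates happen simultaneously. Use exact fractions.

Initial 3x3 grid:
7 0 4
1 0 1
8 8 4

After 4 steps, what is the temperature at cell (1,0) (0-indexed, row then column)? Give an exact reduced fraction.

Answer: 152437/43200

Derivation:
Step 1: cell (1,0) = 4
Step 2: cell (1,0) = 43/12
Step 3: cell (1,0) = 1333/360
Step 4: cell (1,0) = 152437/43200
Full grid after step 4:
  81289/25920 485173/172800 8663/3240
  152437/43200 3734/1125 173441/57600
  12953/3240 54079/14400 91319/25920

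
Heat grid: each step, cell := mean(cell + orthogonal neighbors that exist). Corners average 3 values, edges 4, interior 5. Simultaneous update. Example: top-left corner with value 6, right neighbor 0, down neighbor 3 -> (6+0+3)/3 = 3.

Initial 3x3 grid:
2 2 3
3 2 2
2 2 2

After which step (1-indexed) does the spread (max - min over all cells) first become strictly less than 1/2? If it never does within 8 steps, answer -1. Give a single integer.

Step 1: max=7/3, min=2, spread=1/3
  -> spread < 1/2 first at step 1
Step 2: max=547/240, min=25/12, spread=47/240
Step 3: max=2461/1080, min=171/80, spread=61/432
Step 4: max=146237/64800, min=93233/43200, spread=511/5184
Step 5: max=8735089/3888000, min=5643851/2592000, spread=4309/62208
Step 6: max=521543633/233280000, min=113378099/51840000, spread=36295/746496
Step 7: max=31202643901/13996800000, min=20483249059/9331200000, spread=305773/8957952
Step 8: max=1867713511397/839808000000, min=1231725929473/559872000000, spread=2575951/107495424

Answer: 1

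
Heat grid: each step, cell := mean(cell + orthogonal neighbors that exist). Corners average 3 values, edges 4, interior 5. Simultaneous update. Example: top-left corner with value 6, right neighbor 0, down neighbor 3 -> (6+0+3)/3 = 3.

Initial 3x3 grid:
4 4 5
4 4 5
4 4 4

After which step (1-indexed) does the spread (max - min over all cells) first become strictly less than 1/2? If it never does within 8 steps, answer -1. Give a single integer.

Answer: 2

Derivation:
Step 1: max=14/3, min=4, spread=2/3
Step 2: max=161/36, min=4, spread=17/36
  -> spread < 1/2 first at step 2
Step 3: max=9487/2160, min=731/180, spread=143/432
Step 4: max=561149/129600, min=11063/2700, spread=1205/5184
Step 5: max=33403303/7776000, min=297541/72000, spread=10151/62208
Step 6: max=1991909141/466560000, min=80769209/19440000, spread=85517/746496
Step 7: max=119046790927/27993600000, min=9732953671/2332800000, spread=720431/8957952
Step 8: max=7122078194669/1679616000000, min=24400161863/5832000000, spread=6069221/107495424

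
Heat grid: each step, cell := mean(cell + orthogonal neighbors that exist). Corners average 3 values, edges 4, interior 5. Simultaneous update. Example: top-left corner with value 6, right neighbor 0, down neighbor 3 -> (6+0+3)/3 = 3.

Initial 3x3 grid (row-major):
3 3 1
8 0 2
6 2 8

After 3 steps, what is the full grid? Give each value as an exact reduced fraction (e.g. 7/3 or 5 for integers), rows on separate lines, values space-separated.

Answer: 193/54 8443/2880 191/72
3731/960 1387/400 947/320
1861/432 1381/360 509/144

Derivation:
After step 1:
  14/3 7/4 2
  17/4 3 11/4
  16/3 4 4
After step 2:
  32/9 137/48 13/6
  69/16 63/20 47/16
  163/36 49/12 43/12
After step 3:
  193/54 8443/2880 191/72
  3731/960 1387/400 947/320
  1861/432 1381/360 509/144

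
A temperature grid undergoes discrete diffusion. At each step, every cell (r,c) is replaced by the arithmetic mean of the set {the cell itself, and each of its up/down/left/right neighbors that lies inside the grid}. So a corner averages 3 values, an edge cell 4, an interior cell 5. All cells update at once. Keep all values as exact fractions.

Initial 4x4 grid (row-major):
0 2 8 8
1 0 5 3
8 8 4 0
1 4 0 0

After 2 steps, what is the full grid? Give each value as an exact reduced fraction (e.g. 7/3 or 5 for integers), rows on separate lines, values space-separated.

After step 1:
  1 5/2 23/4 19/3
  9/4 16/5 4 4
  9/2 24/5 17/5 7/4
  13/3 13/4 2 0
After step 2:
  23/12 249/80 223/48 193/36
  219/80 67/20 407/100 193/48
  953/240 383/100 319/100 183/80
  145/36 863/240 173/80 5/4

Answer: 23/12 249/80 223/48 193/36
219/80 67/20 407/100 193/48
953/240 383/100 319/100 183/80
145/36 863/240 173/80 5/4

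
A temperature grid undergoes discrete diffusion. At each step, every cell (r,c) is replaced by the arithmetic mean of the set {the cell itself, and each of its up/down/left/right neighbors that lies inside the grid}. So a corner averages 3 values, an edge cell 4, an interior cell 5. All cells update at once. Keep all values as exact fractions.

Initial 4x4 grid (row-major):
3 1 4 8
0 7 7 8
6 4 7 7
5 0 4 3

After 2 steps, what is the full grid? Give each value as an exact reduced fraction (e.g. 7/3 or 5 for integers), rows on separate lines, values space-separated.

Answer: 109/36 833/240 1321/240 115/18
773/240 459/100 287/50 1621/240
973/240 107/25 539/100 1453/240
32/9 913/240 1033/240 173/36

Derivation:
After step 1:
  4/3 15/4 5 20/3
  4 19/5 33/5 15/2
  15/4 24/5 29/5 25/4
  11/3 13/4 7/2 14/3
After step 2:
  109/36 833/240 1321/240 115/18
  773/240 459/100 287/50 1621/240
  973/240 107/25 539/100 1453/240
  32/9 913/240 1033/240 173/36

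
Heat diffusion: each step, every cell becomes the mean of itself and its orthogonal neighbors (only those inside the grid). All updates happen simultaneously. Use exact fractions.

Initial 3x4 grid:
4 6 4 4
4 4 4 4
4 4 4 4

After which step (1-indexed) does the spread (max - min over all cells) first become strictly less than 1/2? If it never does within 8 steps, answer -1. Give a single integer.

Answer: 3

Derivation:
Step 1: max=14/3, min=4, spread=2/3
Step 2: max=271/60, min=4, spread=31/60
Step 3: max=2371/540, min=4, spread=211/540
  -> spread < 1/2 first at step 3
Step 4: max=232897/54000, min=3647/900, spread=14077/54000
Step 5: max=2084407/486000, min=219683/54000, spread=5363/24300
Step 6: max=62060809/14580000, min=122869/30000, spread=93859/583200
Step 7: max=3709474481/874800000, min=199736467/48600000, spread=4568723/34992000
Step 8: max=221732435629/52488000000, min=6013618889/1458000000, spread=8387449/83980800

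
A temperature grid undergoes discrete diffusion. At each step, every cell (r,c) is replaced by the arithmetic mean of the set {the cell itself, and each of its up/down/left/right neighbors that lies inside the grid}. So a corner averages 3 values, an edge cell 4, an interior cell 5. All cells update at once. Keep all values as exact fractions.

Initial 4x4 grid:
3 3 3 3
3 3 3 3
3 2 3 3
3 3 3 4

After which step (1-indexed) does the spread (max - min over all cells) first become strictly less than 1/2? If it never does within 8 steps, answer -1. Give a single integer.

Step 1: max=10/3, min=11/4, spread=7/12
Step 2: max=59/18, min=139/50, spread=112/225
  -> spread < 1/2 first at step 2
Step 3: max=6773/2160, min=6833/2400, spread=6233/21600
Step 4: max=201311/64800, min=62183/21600, spread=7381/32400
Step 5: max=5951981/1944000, min=6252041/2160000, spread=3251441/19440000
Step 6: max=35513263/11664000, min=56605691/19440000, spread=3874621/29160000
Step 7: max=5294012993/1749600000, min=5677550633/1944000000, spread=1842174233/17496000000
Step 8: max=158276390771/52488000000, min=170910276347/58320000000, spread=44571420587/524880000000

Answer: 2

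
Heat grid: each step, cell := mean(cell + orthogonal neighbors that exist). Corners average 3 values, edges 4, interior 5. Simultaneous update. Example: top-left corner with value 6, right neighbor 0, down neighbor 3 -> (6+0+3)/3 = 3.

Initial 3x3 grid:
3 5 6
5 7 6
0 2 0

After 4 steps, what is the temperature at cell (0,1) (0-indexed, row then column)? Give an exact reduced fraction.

Step 1: cell (0,1) = 21/4
Step 2: cell (0,1) = 81/16
Step 3: cell (0,1) = 4543/960
Step 4: cell (0,1) = 262961/57600
Full grid after step 4:
  28091/6480 262961/57600 30151/6480
  675833/172800 12179/3000 733033/172800
  22391/6480 68587/19200 24211/6480

Answer: 262961/57600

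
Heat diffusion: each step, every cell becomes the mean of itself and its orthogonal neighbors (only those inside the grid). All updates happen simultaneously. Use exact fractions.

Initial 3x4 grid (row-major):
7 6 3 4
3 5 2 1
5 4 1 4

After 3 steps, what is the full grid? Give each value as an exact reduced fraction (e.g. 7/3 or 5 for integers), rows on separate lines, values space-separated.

Answer: 517/108 15637/3600 12857/3600 6499/2160
16297/3600 12001/3000 19087/6000 40103/14400
299/72 367/100 599/200 1843/720

Derivation:
After step 1:
  16/3 21/4 15/4 8/3
  5 4 12/5 11/4
  4 15/4 11/4 2
After step 2:
  187/36 55/12 211/60 55/18
  55/12 102/25 313/100 589/240
  17/4 29/8 109/40 5/2
After step 3:
  517/108 15637/3600 12857/3600 6499/2160
  16297/3600 12001/3000 19087/6000 40103/14400
  299/72 367/100 599/200 1843/720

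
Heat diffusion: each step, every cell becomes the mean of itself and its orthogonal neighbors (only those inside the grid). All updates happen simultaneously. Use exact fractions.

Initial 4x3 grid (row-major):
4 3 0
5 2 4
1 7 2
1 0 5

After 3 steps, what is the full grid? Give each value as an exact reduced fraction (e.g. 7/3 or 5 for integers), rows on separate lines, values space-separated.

Answer: 2389/720 40477/14400 6227/2160
149/50 19763/6000 1241/450
5449/1800 5481/2000 5849/1800
5059/2160 13879/4800 5999/2160

Derivation:
After step 1:
  4 9/4 7/3
  3 21/5 2
  7/2 12/5 9/2
  2/3 13/4 7/3
After step 2:
  37/12 767/240 79/36
  147/40 277/100 391/120
  287/120 357/100 337/120
  89/36 173/80 121/36
After step 3:
  2389/720 40477/14400 6227/2160
  149/50 19763/6000 1241/450
  5449/1800 5481/2000 5849/1800
  5059/2160 13879/4800 5999/2160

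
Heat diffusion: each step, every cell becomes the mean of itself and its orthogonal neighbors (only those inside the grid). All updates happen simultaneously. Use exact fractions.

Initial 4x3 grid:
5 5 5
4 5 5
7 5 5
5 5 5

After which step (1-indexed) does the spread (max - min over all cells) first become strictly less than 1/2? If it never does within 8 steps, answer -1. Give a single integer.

Answer: 3

Derivation:
Step 1: max=17/3, min=14/3, spread=1
Step 2: max=647/120, min=73/15, spread=21/40
Step 3: max=5747/1080, min=889/180, spread=413/1080
  -> spread < 1/2 first at step 3
Step 4: max=169361/32400, min=268141/54000, spread=21191/81000
Step 5: max=5064167/972000, min=179431/36000, spread=21953/97200
Step 6: max=75450517/14580000, min=48687203/9720000, spread=193577/1166400
Step 7: max=1128572507/218700000, min=2926862777/583200000, spread=9919669/69984000
Step 8: max=269984264377/52488000000, min=58701687431/11664000000, spread=18645347/167961600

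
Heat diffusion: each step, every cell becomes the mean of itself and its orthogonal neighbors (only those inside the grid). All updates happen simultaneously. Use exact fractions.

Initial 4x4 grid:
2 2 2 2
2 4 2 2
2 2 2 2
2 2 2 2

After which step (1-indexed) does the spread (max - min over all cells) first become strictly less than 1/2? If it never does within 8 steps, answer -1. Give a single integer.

Step 1: max=5/2, min=2, spread=1/2
Step 2: max=61/25, min=2, spread=11/25
  -> spread < 1/2 first at step 2
Step 3: max=2767/1200, min=2, spread=367/1200
Step 4: max=12371/5400, min=613/300, spread=1337/5400
Step 5: max=365669/162000, min=18469/9000, spread=33227/162000
Step 6: max=10934327/4860000, min=112049/54000, spread=849917/4860000
Step 7: max=325314347/145800000, min=1688533/810000, spread=21378407/145800000
Step 8: max=9714462371/4374000000, min=509688343/243000000, spread=540072197/4374000000

Answer: 2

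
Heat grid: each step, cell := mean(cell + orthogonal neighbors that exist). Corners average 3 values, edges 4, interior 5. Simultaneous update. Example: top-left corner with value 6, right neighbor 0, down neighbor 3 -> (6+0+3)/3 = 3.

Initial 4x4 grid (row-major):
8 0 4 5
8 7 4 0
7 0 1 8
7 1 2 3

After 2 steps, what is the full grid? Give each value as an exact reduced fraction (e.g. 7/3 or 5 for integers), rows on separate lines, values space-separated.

Answer: 211/36 257/60 71/20 7/2
83/15 449/100 7/2 269/80
53/10 18/5 283/100 175/48
13/3 249/80 139/48 109/36

Derivation:
After step 1:
  16/3 19/4 13/4 3
  15/2 19/5 16/5 17/4
  11/2 16/5 3 3
  5 5/2 7/4 13/3
After step 2:
  211/36 257/60 71/20 7/2
  83/15 449/100 7/2 269/80
  53/10 18/5 283/100 175/48
  13/3 249/80 139/48 109/36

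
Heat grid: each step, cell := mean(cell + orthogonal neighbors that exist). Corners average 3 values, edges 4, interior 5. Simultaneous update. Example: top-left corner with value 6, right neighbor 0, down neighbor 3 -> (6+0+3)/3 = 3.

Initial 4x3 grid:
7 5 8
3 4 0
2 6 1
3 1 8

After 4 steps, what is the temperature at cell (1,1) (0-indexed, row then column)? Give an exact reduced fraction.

Answer: 89323/22500

Derivation:
Step 1: cell (1,1) = 18/5
Step 2: cell (1,1) = 393/100
Step 3: cell (1,1) = 12031/3000
Step 4: cell (1,1) = 89323/22500
Full grid after step 4:
  47309/10800 117961/27000 137677/32400
  72539/18000 89323/22500 427609/108000
  31787/9000 650309/180000 387319/108000
  24481/7200 1461691/432000 228029/64800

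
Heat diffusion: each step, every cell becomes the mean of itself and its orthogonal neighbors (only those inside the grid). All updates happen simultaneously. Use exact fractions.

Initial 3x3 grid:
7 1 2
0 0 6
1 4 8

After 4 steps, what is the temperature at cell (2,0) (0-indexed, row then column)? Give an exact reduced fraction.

Answer: 353159/129600

Derivation:
Step 1: cell (2,0) = 5/3
Step 2: cell (2,0) = 83/36
Step 3: cell (2,0) = 5557/2160
Step 4: cell (2,0) = 353159/129600
Full grid after step 4:
  162217/64800 1210739/432000 7571/2400
  8663/3375 1065511/360000 60661/18000
  353159/129600 2704603/864000 5639/1600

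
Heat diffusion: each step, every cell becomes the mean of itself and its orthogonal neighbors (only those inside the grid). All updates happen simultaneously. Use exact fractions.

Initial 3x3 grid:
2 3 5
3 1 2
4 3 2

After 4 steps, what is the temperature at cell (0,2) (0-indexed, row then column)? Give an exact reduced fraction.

Step 1: cell (0,2) = 10/3
Step 2: cell (0,2) = 103/36
Step 3: cell (0,2) = 5969/2160
Step 4: cell (0,2) = 349363/129600
Full grid after step 4:
  349463/129600 781207/288000 349363/129600
  387541/144000 954377/360000 1147373/432000
  86197/32400 1139873/432000 21043/8100

Answer: 349363/129600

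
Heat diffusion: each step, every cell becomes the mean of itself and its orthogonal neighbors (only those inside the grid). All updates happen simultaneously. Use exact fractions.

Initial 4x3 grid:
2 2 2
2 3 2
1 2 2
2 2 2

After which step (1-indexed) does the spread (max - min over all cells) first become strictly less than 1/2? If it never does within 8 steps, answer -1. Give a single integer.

Step 1: max=9/4, min=5/3, spread=7/12
Step 2: max=13/6, min=65/36, spread=13/36
  -> spread < 1/2 first at step 2
Step 3: max=767/360, min=803/432, spread=587/2160
Step 4: max=91823/43200, min=123037/64800, spread=5879/25920
Step 5: max=5453707/2592000, min=937351/486000, spread=272701/1555200
Step 6: max=325137893/155520000, min=227222651/116640000, spread=2660923/18662400
Step 7: max=19381478287/9331200000, min=13744675009/6998400000, spread=126629393/1119744000
Step 8: max=1157249249933/559872000000, min=829444787231/419904000000, spread=1231748807/13436928000

Answer: 2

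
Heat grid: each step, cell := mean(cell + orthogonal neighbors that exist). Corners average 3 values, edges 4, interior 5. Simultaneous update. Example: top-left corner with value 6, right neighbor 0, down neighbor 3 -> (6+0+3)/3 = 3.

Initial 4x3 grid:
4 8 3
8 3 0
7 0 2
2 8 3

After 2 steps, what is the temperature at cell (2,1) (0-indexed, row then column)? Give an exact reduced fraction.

Step 1: cell (2,1) = 4
Step 2: cell (2,1) = 331/100
Full grid after step 2:
  50/9 559/120 61/18
  1213/240 99/25 643/240
  233/48 331/100 139/48
  79/18 69/16 53/18

Answer: 331/100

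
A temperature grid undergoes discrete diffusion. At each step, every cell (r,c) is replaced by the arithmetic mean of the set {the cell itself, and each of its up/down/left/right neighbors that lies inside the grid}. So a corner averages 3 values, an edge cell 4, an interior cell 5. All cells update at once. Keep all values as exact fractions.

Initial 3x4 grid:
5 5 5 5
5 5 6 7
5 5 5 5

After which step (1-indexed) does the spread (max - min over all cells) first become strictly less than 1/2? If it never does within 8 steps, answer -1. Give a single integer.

Step 1: max=23/4, min=5, spread=3/4
Step 2: max=1361/240, min=5, spread=161/240
Step 3: max=79891/14400, min=2021/400, spread=1427/2880
  -> spread < 1/2 first at step 3
Step 4: max=4755929/864000, min=121979/24000, spread=72937/172800
Step 5: max=283028491/51840000, min=7362581/1440000, spread=719023/2073600
Step 6: max=16889647169/3110400000, min=148003793/28800000, spread=36209501/124416000
Step 7: max=1008516652771/186624000000, min=26764024261/5184000000, spread=72018847/298598400
Step 8: max=60283590922889/11197440000000, min=1611905813299/311040000000, spread=18039853153/89579520000

Answer: 3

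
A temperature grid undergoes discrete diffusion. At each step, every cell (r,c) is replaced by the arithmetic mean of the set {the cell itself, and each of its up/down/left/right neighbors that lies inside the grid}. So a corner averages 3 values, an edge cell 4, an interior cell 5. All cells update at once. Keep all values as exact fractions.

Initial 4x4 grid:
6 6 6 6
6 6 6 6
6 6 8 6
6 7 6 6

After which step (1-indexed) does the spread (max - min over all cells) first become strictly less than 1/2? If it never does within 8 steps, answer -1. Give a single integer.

Answer: 3

Derivation:
Step 1: max=27/4, min=6, spread=3/4
Step 2: max=653/100, min=6, spread=53/100
Step 3: max=1289/200, min=6, spread=89/200
  -> spread < 1/2 first at step 3
Step 4: max=68849/10800, min=1091/180, spread=3389/10800
Step 5: max=285887/45000, min=164039/27000, spread=18733/67500
Step 6: max=61531103/9720000, min=3298403/540000, spread=2159849/9720000
Step 7: max=1839682979/291600000, min=2975561/486000, spread=54346379/291600000
Step 8: max=55091503499/8748000000, min=1790617883/291600000, spread=1372967009/8748000000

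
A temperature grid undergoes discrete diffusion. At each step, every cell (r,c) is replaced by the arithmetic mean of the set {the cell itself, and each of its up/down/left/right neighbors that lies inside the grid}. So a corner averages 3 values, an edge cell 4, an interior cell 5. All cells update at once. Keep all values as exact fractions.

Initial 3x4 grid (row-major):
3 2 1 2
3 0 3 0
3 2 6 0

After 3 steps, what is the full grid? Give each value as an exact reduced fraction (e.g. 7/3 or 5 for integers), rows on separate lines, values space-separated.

Answer: 947/432 1423/720 85/48 221/144
6617/2880 2659/1200 773/400 335/192
1079/432 1723/720 107/48 95/48

Derivation:
After step 1:
  8/3 3/2 2 1
  9/4 2 2 5/4
  8/3 11/4 11/4 2
After step 2:
  77/36 49/24 13/8 17/12
  115/48 21/10 2 25/16
  23/9 61/24 19/8 2
After step 3:
  947/432 1423/720 85/48 221/144
  6617/2880 2659/1200 773/400 335/192
  1079/432 1723/720 107/48 95/48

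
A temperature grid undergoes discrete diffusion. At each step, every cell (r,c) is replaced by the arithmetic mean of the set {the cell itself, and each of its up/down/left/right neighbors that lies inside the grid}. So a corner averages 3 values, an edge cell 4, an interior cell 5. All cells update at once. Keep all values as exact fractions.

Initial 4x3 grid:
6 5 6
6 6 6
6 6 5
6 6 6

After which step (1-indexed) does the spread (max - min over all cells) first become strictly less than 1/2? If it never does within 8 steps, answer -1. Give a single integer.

Step 1: max=6, min=17/3, spread=1/3
  -> spread < 1/2 first at step 1
Step 2: max=6, min=1373/240, spread=67/240
Step 3: max=1069/180, min=12373/2160, spread=91/432
Step 4: max=31943/5400, min=745277/129600, spread=4271/25920
Step 5: max=70711/12000, min=44827003/7776000, spread=39749/311040
Step 6: max=14283581/2430000, min=2695461977/466560000, spread=1879423/18662400
Step 7: max=3421320041/583200000, min=162003688843/27993600000, spread=3551477/44789760
Step 8: max=17081848787/2916000000, min=9733340923937/1679616000000, spread=846431819/13436928000

Answer: 1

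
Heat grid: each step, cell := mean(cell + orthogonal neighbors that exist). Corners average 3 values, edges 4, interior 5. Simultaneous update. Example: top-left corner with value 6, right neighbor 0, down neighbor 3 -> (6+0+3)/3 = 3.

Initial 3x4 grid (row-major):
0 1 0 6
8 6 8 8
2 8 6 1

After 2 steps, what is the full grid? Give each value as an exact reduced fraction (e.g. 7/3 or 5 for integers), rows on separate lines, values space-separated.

After step 1:
  3 7/4 15/4 14/3
  4 31/5 28/5 23/4
  6 11/2 23/4 5
After step 2:
  35/12 147/40 473/120 85/18
  24/5 461/100 541/100 1261/240
  31/6 469/80 437/80 11/2

Answer: 35/12 147/40 473/120 85/18
24/5 461/100 541/100 1261/240
31/6 469/80 437/80 11/2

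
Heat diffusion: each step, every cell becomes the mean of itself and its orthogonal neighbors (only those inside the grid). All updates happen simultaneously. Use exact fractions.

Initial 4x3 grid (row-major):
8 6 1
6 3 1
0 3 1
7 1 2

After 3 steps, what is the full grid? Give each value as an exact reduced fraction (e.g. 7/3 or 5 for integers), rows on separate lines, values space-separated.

Answer: 10243/2160 28019/7200 7003/2160
28939/7200 2629/750 17989/7200
25189/7200 5159/2000 16139/7200
3113/1080 12611/4800 2113/1080

Derivation:
After step 1:
  20/3 9/2 8/3
  17/4 19/5 3/2
  4 8/5 7/4
  8/3 13/4 4/3
After step 2:
  185/36 529/120 26/9
  1123/240 313/100 583/240
  751/240 72/25 371/240
  119/36 177/80 19/9
After step 3:
  10243/2160 28019/7200 7003/2160
  28939/7200 2629/750 17989/7200
  25189/7200 5159/2000 16139/7200
  3113/1080 12611/4800 2113/1080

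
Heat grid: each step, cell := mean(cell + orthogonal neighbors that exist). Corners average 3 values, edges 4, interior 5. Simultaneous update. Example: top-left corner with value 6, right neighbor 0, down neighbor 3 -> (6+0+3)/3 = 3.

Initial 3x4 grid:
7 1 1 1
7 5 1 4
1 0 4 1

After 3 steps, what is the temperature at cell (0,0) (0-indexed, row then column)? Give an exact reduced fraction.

Step 1: cell (0,0) = 5
Step 2: cell (0,0) = 9/2
Step 3: cell (0,0) = 1373/360
Full grid after step 3:
  1373/360 1331/400 2713/1200 307/144
  3401/900 8807/3000 5073/2000 9737/4800
  433/135 5227/1800 56/25 337/144

Answer: 1373/360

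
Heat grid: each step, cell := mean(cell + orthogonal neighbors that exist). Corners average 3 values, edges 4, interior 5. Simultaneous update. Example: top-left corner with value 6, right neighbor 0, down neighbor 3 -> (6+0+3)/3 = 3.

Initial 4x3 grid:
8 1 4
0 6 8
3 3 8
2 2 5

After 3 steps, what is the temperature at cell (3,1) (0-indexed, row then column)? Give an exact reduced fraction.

Step 1: cell (3,1) = 3
Step 2: cell (3,1) = 221/60
Step 3: cell (3,1) = 2627/720
Full grid after step 3:
  167/45 12827/2880 10241/2160
  1819/480 2489/600 1843/360
  4573/1440 5017/1200 381/80
  6749/2160 2627/720 553/120

Answer: 2627/720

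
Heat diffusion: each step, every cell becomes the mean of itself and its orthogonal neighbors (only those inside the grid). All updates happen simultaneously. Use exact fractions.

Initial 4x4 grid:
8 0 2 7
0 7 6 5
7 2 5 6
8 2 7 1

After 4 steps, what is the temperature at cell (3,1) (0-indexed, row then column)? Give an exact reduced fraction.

Step 1: cell (3,1) = 19/4
Step 2: cell (3,1) = 563/120
Step 3: cell (3,1) = 16679/3600
Step 4: cell (3,1) = 502961/108000
Full grid after step 4:
  265261/64800 220849/54000 239689/54000 300067/64800
  909091/216000 786091/180000 32437/7200 1019821/216000
  992107/216000 811489/180000 830179/180000 1014613/216000
  302863/64800 502961/108000 496529/108000 298693/64800

Answer: 502961/108000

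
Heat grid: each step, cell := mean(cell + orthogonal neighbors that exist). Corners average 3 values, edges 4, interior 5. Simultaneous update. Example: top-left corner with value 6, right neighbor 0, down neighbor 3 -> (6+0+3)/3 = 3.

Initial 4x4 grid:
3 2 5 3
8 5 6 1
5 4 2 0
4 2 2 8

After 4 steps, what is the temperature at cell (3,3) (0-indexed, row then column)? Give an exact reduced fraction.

Answer: 203537/64800

Derivation:
Step 1: cell (3,3) = 10/3
Step 2: cell (3,3) = 115/36
Step 3: cell (3,3) = 6623/2160
Step 4: cell (3,3) = 203537/64800
Full grid after step 4:
  286139/64800 896489/216000 88033/24000 18193/5400
  59489/13500 732449/180000 53951/15000 78523/24000
  901/216 43669/11250 618131/180000 684827/216000
  16069/4050 19879/5400 89989/27000 203537/64800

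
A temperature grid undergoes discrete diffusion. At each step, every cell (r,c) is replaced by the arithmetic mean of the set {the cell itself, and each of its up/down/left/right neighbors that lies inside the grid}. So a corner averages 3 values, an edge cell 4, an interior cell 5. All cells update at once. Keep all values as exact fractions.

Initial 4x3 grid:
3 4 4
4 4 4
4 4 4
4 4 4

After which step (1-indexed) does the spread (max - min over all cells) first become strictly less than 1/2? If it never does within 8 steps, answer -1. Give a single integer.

Answer: 1

Derivation:
Step 1: max=4, min=11/3, spread=1/3
  -> spread < 1/2 first at step 1
Step 2: max=4, min=67/18, spread=5/18
Step 3: max=4, min=823/216, spread=41/216
Step 4: max=4, min=99463/25920, spread=4217/25920
Step 5: max=28721/7200, min=6011651/1555200, spread=38417/311040
Step 6: max=573403/144000, min=362047789/93312000, spread=1903471/18662400
Step 7: max=17164241/4320000, min=21793890911/5598720000, spread=18038617/223948800
Step 8: max=1542273241/388800000, min=1310424617149/335923200000, spread=883978523/13436928000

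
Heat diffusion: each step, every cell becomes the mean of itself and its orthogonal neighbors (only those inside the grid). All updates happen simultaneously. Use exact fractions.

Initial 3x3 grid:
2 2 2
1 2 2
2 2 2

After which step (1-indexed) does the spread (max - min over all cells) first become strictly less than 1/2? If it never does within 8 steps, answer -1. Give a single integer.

Answer: 1

Derivation:
Step 1: max=2, min=5/3, spread=1/3
  -> spread < 1/2 first at step 1
Step 2: max=2, min=413/240, spread=67/240
Step 3: max=393/200, min=3883/2160, spread=1807/10800
Step 4: max=10439/5400, min=1570037/864000, spread=33401/288000
Step 5: max=1036609/540000, min=14322067/7776000, spread=3025513/38880000
Step 6: max=54844051/28800000, min=5755873133/3110400000, spread=53531/995328
Step 7: max=14760883949/7776000000, min=347215074151/186624000000, spread=450953/11943936
Step 8: max=1765231389481/933120000000, min=20885976439397/11197440000000, spread=3799043/143327232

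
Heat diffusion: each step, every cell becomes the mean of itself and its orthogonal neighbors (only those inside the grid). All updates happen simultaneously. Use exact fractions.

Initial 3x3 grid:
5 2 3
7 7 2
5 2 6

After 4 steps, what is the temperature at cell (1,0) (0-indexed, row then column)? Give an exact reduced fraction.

Answer: 19969/4320

Derivation:
Step 1: cell (1,0) = 6
Step 2: cell (1,0) = 29/6
Step 3: cell (1,0) = 89/18
Step 4: cell (1,0) = 19969/4320
Full grid after step 4:
  23831/5184 48289/11520 20833/5184
  19969/4320 21293/4800 69161/17280
  3097/648 4237/960 10985/2592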